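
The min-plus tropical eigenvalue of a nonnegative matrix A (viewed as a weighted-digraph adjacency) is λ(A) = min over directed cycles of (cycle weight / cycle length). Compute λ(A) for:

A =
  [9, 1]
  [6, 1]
λ(A) = 1

Enumerate directed cycles and compute their means (weight / length). Sample:
  cycle 0 → 0: weight = 9, length = 1, mean = 9/1 ≈ 9.000
  cycle 1 → 1: weight = 1, length = 1, mean = 1/1 ≈ 1.000
  cycle 0 → 1 → 0: weight = 7, length = 2, mean = 7/2 ≈ 3.500
  cycle 1 → 0 → 1: weight = 7, length = 2, mean = 7/2 ≈ 3.500
Minimum mean = 1.000, attained e.g. along the cycle 1 → 1 with weight 1 and length 1. So λ(A) = 1/1 = 1.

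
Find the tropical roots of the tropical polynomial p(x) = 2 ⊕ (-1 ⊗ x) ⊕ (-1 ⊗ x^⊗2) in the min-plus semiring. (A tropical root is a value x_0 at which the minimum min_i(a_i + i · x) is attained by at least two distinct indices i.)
Roots: {0, 3}

Each tropical root is a break point of the lower envelope of the lines y = a_i + i · x (there are 3 lines, with slopes 0, 1, ..., 2). Only the lines that attain the minimum somewhere contribute to roots; other lines are dominated. Here the surviving (envelope) indices are i = 2, i = 1, i = 0.
Intersections between consecutive envelope lines give the roots: for adjacent envelope indices i < j the intersection is x = (a_i − a_j) / (j − i). Reading off the sorted break points: {0, 3}.
Verification: at each break x_0, at least two indices attain the minimum of min_i(a_i + i · x_0).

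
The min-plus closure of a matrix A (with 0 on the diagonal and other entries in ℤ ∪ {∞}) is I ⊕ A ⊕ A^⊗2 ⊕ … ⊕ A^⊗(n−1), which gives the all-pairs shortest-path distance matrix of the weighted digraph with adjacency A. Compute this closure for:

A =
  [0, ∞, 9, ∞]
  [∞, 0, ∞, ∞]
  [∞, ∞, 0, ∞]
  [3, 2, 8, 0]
Closure =
  [0, ∞, 9, ∞]
  [∞, 0, ∞, ∞]
  [∞, ∞, 0, ∞]
  [3, 2, 8, 0]

This is the Floyd-Warshall all-pairs shortest-path computation. For each intermediate vertex k = 0, 1, …, 3, update dist[i][j] ← min(dist[i][j], dist[i][k] + dist[k][j]). The final matrix gives, for each (i, j), the minimum total weight of any directed path from i to j (possibly empty when i = j).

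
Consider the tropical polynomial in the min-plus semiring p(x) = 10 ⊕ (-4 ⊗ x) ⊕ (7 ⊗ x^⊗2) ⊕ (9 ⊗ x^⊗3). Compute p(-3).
p(-3) = -7

A tropical monomial a ⊗ x^⊗i evaluates to a + i · x. Evaluating each term at x = -3:
  Term 0 contributes 10 + 0 · -3 = 10
  Term 1 contributes -4 + 1 · -3 = -7
  Term 2 contributes 7 + 2 · -3 = 1
  Term 3 contributes 9 + 3 · -3 = 0
p(-3) = ⊕ of these = min[10, -7, 1, 0] = -7.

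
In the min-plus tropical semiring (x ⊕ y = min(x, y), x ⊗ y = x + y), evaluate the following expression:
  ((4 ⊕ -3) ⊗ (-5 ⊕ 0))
((4 ⊕ -3) ⊗ (-5 ⊕ 0)) = -8

Expand innermost to outermost. Recall ⊕ takes the minimum of its arguments and ⊗ takes their sum. Working out the expression ((4 ⊕ -3) ⊗ (-5 ⊕ 0)) gives -8.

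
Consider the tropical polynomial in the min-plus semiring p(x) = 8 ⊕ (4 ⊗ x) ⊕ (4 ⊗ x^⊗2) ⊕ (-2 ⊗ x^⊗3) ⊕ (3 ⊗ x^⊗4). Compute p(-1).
p(-1) = -5

A tropical monomial a ⊗ x^⊗i evaluates to a + i · x. Evaluating each term at x = -1:
  Term 0 contributes 8 + 0 · -1 = 8
  Term 1 contributes 4 + 1 · -1 = 3
  Term 2 contributes 4 + 2 · -1 = 2
  Term 3 contributes -2 + 3 · -1 = -5
  Term 4 contributes 3 + 4 · -1 = -1
p(-1) = ⊕ of these = min[8, 3, 2, -5, -1] = -5.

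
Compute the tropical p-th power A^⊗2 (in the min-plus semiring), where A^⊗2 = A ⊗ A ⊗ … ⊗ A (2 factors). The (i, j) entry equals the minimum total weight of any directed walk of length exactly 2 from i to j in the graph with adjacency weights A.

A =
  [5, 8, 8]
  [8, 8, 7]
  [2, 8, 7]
A^⊗2 =
  [10, 13, 13]
  [9, 15, 14]
  [7, 10, 10]

Each entry (A^⊗2)_ij equals the minimum over all length-2 walks i = v_0 → v_1 → … → v_2 = j of Σ_t A[v_t][v_{t+1}]. For example, for (i, j) = (0, 2) we minimise over 3 possible intermediate vertex sequences; the minimum is 13, attained along the walk 0 → 0 → 2.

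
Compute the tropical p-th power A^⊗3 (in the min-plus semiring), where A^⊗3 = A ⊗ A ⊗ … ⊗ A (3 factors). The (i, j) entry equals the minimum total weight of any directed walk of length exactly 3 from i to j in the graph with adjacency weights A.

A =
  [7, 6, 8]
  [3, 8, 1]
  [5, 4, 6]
A^⊗3 =
  [12, 11, 13]
  [8, 11, 6]
  [10, 9, 11]

Each entry (A^⊗3)_ij equals the minimum over all length-3 walks i = v_0 → v_1 → … → v_3 = j of Σ_t A[v_t][v_{t+1}]. For example, for (i, j) = (0, 2) we minimise over 9 possible intermediate vertex sequences; the minimum is 13, attained along the walk 0 → 1 → 2 → 2.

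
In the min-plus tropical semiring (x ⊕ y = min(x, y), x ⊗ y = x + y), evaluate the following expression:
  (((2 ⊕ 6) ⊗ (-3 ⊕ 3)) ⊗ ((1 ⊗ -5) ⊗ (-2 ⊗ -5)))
(((2 ⊕ 6) ⊗ (-3 ⊕ 3)) ⊗ ((1 ⊗ -5) ⊗ (-2 ⊗ -5))) = -12

Expand innermost to outermost. Recall ⊕ takes the minimum of its arguments and ⊗ takes their sum. Working out the expression (((2 ⊕ 6) ⊗ (-3 ⊕ 3)) ⊗ ((1 ⊗ -5) ⊗ (-2 ⊗ -5))) gives -12.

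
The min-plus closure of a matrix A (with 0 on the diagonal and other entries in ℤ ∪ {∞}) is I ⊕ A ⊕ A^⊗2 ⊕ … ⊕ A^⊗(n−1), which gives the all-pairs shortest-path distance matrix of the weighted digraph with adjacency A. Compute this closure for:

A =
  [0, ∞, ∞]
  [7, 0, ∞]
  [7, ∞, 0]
Closure =
  [0, ∞, ∞]
  [7, 0, ∞]
  [7, ∞, 0]

This is the Floyd-Warshall all-pairs shortest-path computation. For each intermediate vertex k = 0, 1, …, 2, update dist[i][j] ← min(dist[i][j], dist[i][k] + dist[k][j]). The final matrix gives, for each (i, j), the minimum total weight of any directed path from i to j (possibly empty when i = j).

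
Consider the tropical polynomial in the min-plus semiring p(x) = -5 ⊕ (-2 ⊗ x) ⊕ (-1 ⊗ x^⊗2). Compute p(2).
p(2) = -5

A tropical monomial a ⊗ x^⊗i evaluates to a + i · x. Evaluating each term at x = 2:
  Term 0 contributes -5 + 0 · 2 = -5
  Term 1 contributes -2 + 1 · 2 = 0
  Term 2 contributes -1 + 2 · 2 = 3
p(2) = ⊕ of these = min[-5, 0, 3] = -5.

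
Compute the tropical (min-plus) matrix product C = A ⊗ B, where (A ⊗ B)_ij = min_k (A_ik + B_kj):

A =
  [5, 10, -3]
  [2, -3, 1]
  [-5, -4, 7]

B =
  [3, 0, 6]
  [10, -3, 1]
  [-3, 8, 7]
A ⊗ B =
  [-6, 5, 4]
  [-2, -6, -2]
  [-2, -7, -3]

Apply the min-plus product entry-by-entry:
  C[0][0] = min over k of (A[0][0] + B[0][0] = 5 + 3 = 8, A[0][1] + B[1][0] = 10 + 10 = 20, A[0][2] + B[2][0] = -3 + -3 = -6) = -6 (attained at k = 2)
  C[0][1] = min over k of (A[0][0] + B[0][1] = 5 + 0 = 5, A[0][1] + B[1][1] = 10 + -3 = 7, A[0][2] + B[2][1] = -3 + 8 = 5) = 5 (attained at k = 0)
  C[0][2] = min over k of (A[0][0] + B[0][2] = 5 + 6 = 11, A[0][1] + B[1][2] = 10 + 1 = 11, A[0][2] + B[2][2] = -3 + 7 = 4) = 4 (attained at k = 2)
  C[1][0] = min over k of (A[1][0] + B[0][0] = 2 + 3 = 5, A[1][1] + B[1][0] = -3 + 10 = 7, A[1][2] + B[2][0] = 1 + -3 = -2) = -2 (attained at k = 2)
  C[1][1] = min over k of (A[1][0] + B[0][1] = 2 + 0 = 2, A[1][1] + B[1][1] = -3 + -3 = -6, A[1][2] + B[2][1] = 1 + 8 = 9) = -6 (attained at k = 1)
  C[1][2] = min over k of (A[1][0] + B[0][2] = 2 + 6 = 8, A[1][1] + B[1][2] = -3 + 1 = -2, A[1][2] + B[2][2] = 1 + 7 = 8) = -2 (attained at k = 1)
  C[2][0] = min over k of (A[2][0] + B[0][0] = -5 + 3 = -2, A[2][1] + B[1][0] = -4 + 10 = 6, A[2][2] + B[2][0] = 7 + -3 = 4) = -2 (attained at k = 0)
  C[2][1] = min over k of (A[2][0] + B[0][1] = -5 + 0 = -5, A[2][1] + B[1][1] = -4 + -3 = -7, A[2][2] + B[2][1] = 7 + 8 = 15) = -7 (attained at k = 1)
  C[2][2] = min over k of (A[2][0] + B[0][2] = -5 + 6 = 1, A[2][1] + B[1][2] = -4 + 1 = -3, A[2][2] + B[2][2] = 7 + 7 = 14) = -3 (attained at k = 1)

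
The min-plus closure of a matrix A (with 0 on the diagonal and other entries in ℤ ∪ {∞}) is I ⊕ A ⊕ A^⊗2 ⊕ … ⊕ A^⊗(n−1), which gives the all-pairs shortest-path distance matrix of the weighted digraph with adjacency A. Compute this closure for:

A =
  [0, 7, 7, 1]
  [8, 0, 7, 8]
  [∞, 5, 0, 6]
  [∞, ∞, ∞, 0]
Closure =
  [0, 7, 7, 1]
  [8, 0, 7, 8]
  [13, 5, 0, 6]
  [∞, ∞, ∞, 0]

This is the Floyd-Warshall all-pairs shortest-path computation. For each intermediate vertex k = 0, 1, …, 3, update dist[i][j] ← min(dist[i][j], dist[i][k] + dist[k][j]). The final matrix gives, for each (i, j), the minimum total weight of any directed path from i to j (possibly empty when i = j).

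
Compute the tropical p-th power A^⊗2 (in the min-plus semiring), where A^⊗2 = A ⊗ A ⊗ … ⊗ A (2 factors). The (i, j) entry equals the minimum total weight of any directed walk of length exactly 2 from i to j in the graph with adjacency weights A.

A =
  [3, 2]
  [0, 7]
A^⊗2 =
  [2, 5]
  [3, 2]

Each entry (A^⊗2)_ij equals the minimum over all length-2 walks i = v_0 → v_1 → … → v_2 = j of Σ_t A[v_t][v_{t+1}]. For example, for (i, j) = (0, 1) we minimise over 2 possible intermediate vertex sequences; the minimum is 5, attained along the walk 0 → 0 → 1.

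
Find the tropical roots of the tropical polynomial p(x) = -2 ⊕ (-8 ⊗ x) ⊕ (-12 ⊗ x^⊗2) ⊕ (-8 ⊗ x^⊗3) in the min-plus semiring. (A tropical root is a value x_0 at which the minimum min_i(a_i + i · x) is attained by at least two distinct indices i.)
Roots: {-4, 4, 6}

Each tropical root is a break point of the lower envelope of the lines y = a_i + i · x (there are 4 lines, with slopes 0, 1, ..., 3). Only the lines that attain the minimum somewhere contribute to roots; other lines are dominated. Here the surviving (envelope) indices are i = 3, i = 2, i = 1, i = 0.
Intersections between consecutive envelope lines give the roots: for adjacent envelope indices i < j the intersection is x = (a_i − a_j) / (j − i). Reading off the sorted break points: {-4, 4, 6}.
Verification: at each break x_0, at least two indices attain the minimum of min_i(a_i + i · x_0).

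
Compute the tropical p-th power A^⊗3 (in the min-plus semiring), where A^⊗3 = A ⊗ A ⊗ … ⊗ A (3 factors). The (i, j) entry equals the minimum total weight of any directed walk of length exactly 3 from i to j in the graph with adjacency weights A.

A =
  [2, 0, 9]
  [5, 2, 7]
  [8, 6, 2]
A^⊗3 =
  [6, 4, 9]
  [9, 6, 11]
  [12, 10, 6]

Each entry (A^⊗3)_ij equals the minimum over all length-3 walks i = v_0 → v_1 → … → v_3 = j of Σ_t A[v_t][v_{t+1}]. For example, for (i, j) = (0, 2) we minimise over 9 possible intermediate vertex sequences; the minimum is 9, attained along the walk 0 → 0 → 1 → 2.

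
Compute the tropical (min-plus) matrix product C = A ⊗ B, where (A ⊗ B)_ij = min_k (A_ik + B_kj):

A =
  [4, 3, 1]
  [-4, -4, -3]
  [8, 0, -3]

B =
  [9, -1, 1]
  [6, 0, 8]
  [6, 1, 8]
A ⊗ B =
  [7, 2, 5]
  [2, -5, -3]
  [3, -2, 5]

Apply the min-plus product entry-by-entry:
  C[0][0] = min over k of (A[0][0] + B[0][0] = 4 + 9 = 13, A[0][1] + B[1][0] = 3 + 6 = 9, A[0][2] + B[2][0] = 1 + 6 = 7) = 7 (attained at k = 2)
  C[0][1] = min over k of (A[0][0] + B[0][1] = 4 + -1 = 3, A[0][1] + B[1][1] = 3 + 0 = 3, A[0][2] + B[2][1] = 1 + 1 = 2) = 2 (attained at k = 2)
  C[0][2] = min over k of (A[0][0] + B[0][2] = 4 + 1 = 5, A[0][1] + B[1][2] = 3 + 8 = 11, A[0][2] + B[2][2] = 1 + 8 = 9) = 5 (attained at k = 0)
  C[1][0] = min over k of (A[1][0] + B[0][0] = -4 + 9 = 5, A[1][1] + B[1][0] = -4 + 6 = 2, A[1][2] + B[2][0] = -3 + 6 = 3) = 2 (attained at k = 1)
  C[1][1] = min over k of (A[1][0] + B[0][1] = -4 + -1 = -5, A[1][1] + B[1][1] = -4 + 0 = -4, A[1][2] + B[2][1] = -3 + 1 = -2) = -5 (attained at k = 0)
  C[1][2] = min over k of (A[1][0] + B[0][2] = -4 + 1 = -3, A[1][1] + B[1][2] = -4 + 8 = 4, A[1][2] + B[2][2] = -3 + 8 = 5) = -3 (attained at k = 0)
  C[2][0] = min over k of (A[2][0] + B[0][0] = 8 + 9 = 17, A[2][1] + B[1][0] = 0 + 6 = 6, A[2][2] + B[2][0] = -3 + 6 = 3) = 3 (attained at k = 2)
  C[2][1] = min over k of (A[2][0] + B[0][1] = 8 + -1 = 7, A[2][1] + B[1][1] = 0 + 0 = 0, A[2][2] + B[2][1] = -3 + 1 = -2) = -2 (attained at k = 2)
  C[2][2] = min over k of (A[2][0] + B[0][2] = 8 + 1 = 9, A[2][1] + B[1][2] = 0 + 8 = 8, A[2][2] + B[2][2] = -3 + 8 = 5) = 5 (attained at k = 2)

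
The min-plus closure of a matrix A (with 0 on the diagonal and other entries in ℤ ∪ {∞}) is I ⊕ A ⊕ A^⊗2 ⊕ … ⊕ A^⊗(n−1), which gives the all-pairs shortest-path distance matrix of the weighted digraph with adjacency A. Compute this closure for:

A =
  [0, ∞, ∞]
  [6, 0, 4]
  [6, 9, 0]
Closure =
  [0, ∞, ∞]
  [6, 0, 4]
  [6, 9, 0]

This is the Floyd-Warshall all-pairs shortest-path computation. For each intermediate vertex k = 0, 1, …, 2, update dist[i][j] ← min(dist[i][j], dist[i][k] + dist[k][j]). The final matrix gives, for each (i, j), the minimum total weight of any directed path from i to j (possibly empty when i = j).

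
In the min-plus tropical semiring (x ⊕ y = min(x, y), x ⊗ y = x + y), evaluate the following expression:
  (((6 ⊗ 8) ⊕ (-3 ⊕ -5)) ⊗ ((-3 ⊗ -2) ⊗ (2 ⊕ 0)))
(((6 ⊗ 8) ⊕ (-3 ⊕ -5)) ⊗ ((-3 ⊗ -2) ⊗ (2 ⊕ 0))) = -10

Expand innermost to outermost. Recall ⊕ takes the minimum of its arguments and ⊗ takes their sum. Working out the expression (((6 ⊗ 8) ⊕ (-3 ⊕ -5)) ⊗ ((-3 ⊗ -2) ⊗ (2 ⊕ 0))) gives -10.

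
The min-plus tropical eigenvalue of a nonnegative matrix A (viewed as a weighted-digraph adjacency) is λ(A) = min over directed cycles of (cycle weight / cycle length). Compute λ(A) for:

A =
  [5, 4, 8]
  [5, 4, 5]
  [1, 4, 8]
λ(A) = 10/3

Enumerate directed cycles and compute their means (weight / length). Sample:
  cycle 0 → 0: weight = 5, length = 1, mean = 5/1 ≈ 5.000
  cycle 1 → 1: weight = 4, length = 1, mean = 4/1 ≈ 4.000
  cycle 2 → 2: weight = 8, length = 1, mean = 8/1 ≈ 8.000
  cycle 0 → 1 → 0: weight = 9, length = 2, mean = 9/2 ≈ 4.500
  cycle 0 → 2 → 0: weight = 9, length = 2, mean = 9/2 ≈ 4.500
  cycle 1 → 0 → 1: weight = 9, length = 2, mean = 9/2 ≈ 4.500
Minimum mean = 3.333, attained e.g. along the cycle 0 → 1 → 2 → 0 with weight 10 and length 3. So λ(A) = 10/3 = 10/3.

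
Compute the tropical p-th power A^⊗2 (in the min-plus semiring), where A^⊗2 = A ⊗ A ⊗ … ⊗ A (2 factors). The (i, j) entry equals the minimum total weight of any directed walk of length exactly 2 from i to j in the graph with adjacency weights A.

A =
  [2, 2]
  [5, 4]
A^⊗2 =
  [4, 4]
  [7, 7]

Each entry (A^⊗2)_ij equals the minimum over all length-2 walks i = v_0 → v_1 → … → v_2 = j of Σ_t A[v_t][v_{t+1}]. For example, for (i, j) = (0, 1) we minimise over 2 possible intermediate vertex sequences; the minimum is 4, attained along the walk 0 → 0 → 1.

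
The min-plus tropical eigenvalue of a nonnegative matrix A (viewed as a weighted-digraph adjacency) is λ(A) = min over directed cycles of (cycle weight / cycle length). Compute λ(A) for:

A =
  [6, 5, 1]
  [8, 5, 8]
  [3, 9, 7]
λ(A) = 2

Enumerate directed cycles and compute their means (weight / length). Sample:
  cycle 0 → 0: weight = 6, length = 1, mean = 6/1 ≈ 6.000
  cycle 1 → 1: weight = 5, length = 1, mean = 5/1 ≈ 5.000
  cycle 2 → 2: weight = 7, length = 1, mean = 7/1 ≈ 7.000
  cycle 0 → 1 → 0: weight = 13, length = 2, mean = 13/2 ≈ 6.500
  cycle 0 → 2 → 0: weight = 4, length = 2, mean = 4/2 ≈ 2.000
  cycle 1 → 0 → 1: weight = 13, length = 2, mean = 13/2 ≈ 6.500
Minimum mean = 2.000, attained e.g. along the cycle 0 → 2 → 0 with weight 4 and length 2. So λ(A) = 4/2 = 2.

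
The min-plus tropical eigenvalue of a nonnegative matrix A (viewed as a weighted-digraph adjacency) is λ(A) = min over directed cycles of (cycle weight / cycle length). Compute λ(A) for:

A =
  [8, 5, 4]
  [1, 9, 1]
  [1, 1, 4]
λ(A) = 1

Enumerate directed cycles and compute their means (weight / length). Sample:
  cycle 0 → 0: weight = 8, length = 1, mean = 8/1 ≈ 8.000
  cycle 1 → 1: weight = 9, length = 1, mean = 9/1 ≈ 9.000
  cycle 2 → 2: weight = 4, length = 1, mean = 4/1 ≈ 4.000
  cycle 0 → 1 → 0: weight = 6, length = 2, mean = 6/2 ≈ 3.000
  cycle 0 → 2 → 0: weight = 5, length = 2, mean = 5/2 ≈ 2.500
  cycle 1 → 0 → 1: weight = 6, length = 2, mean = 6/2 ≈ 3.000
Minimum mean = 1.000, attained e.g. along the cycle 1 → 2 → 1 with weight 2 and length 2. So λ(A) = 2/2 = 1.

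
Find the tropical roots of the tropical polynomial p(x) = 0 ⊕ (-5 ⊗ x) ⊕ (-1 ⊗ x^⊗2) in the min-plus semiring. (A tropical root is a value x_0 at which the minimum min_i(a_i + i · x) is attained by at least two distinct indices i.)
Roots: {-4, 5}

Each tropical root is a break point of the lower envelope of the lines y = a_i + i · x (there are 3 lines, with slopes 0, 1, ..., 2). Only the lines that attain the minimum somewhere contribute to roots; other lines are dominated. Here the surviving (envelope) indices are i = 2, i = 1, i = 0.
Intersections between consecutive envelope lines give the roots: for adjacent envelope indices i < j the intersection is x = (a_i − a_j) / (j − i). Reading off the sorted break points: {-4, 5}.
Verification: at each break x_0, at least two indices attain the minimum of min_i(a_i + i · x_0).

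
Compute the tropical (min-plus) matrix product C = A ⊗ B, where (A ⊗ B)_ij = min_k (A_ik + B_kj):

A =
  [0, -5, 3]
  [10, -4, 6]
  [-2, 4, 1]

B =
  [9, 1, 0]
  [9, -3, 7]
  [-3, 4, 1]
A ⊗ B =
  [0, -8, 0]
  [3, -7, 3]
  [-2, -1, -2]

Apply the min-plus product entry-by-entry:
  C[0][0] = min over k of (A[0][0] + B[0][0] = 0 + 9 = 9, A[0][1] + B[1][0] = -5 + 9 = 4, A[0][2] + B[2][0] = 3 + -3 = 0) = 0 (attained at k = 2)
  C[0][1] = min over k of (A[0][0] + B[0][1] = 0 + 1 = 1, A[0][1] + B[1][1] = -5 + -3 = -8, A[0][2] + B[2][1] = 3 + 4 = 7) = -8 (attained at k = 1)
  C[0][2] = min over k of (A[0][0] + B[0][2] = 0 + 0 = 0, A[0][1] + B[1][2] = -5 + 7 = 2, A[0][2] + B[2][2] = 3 + 1 = 4) = 0 (attained at k = 0)
  C[1][0] = min over k of (A[1][0] + B[0][0] = 10 + 9 = 19, A[1][1] + B[1][0] = -4 + 9 = 5, A[1][2] + B[2][0] = 6 + -3 = 3) = 3 (attained at k = 2)
  C[1][1] = min over k of (A[1][0] + B[0][1] = 10 + 1 = 11, A[1][1] + B[1][1] = -4 + -3 = -7, A[1][2] + B[2][1] = 6 + 4 = 10) = -7 (attained at k = 1)
  C[1][2] = min over k of (A[1][0] + B[0][2] = 10 + 0 = 10, A[1][1] + B[1][2] = -4 + 7 = 3, A[1][2] + B[2][2] = 6 + 1 = 7) = 3 (attained at k = 1)
  C[2][0] = min over k of (A[2][0] + B[0][0] = -2 + 9 = 7, A[2][1] + B[1][0] = 4 + 9 = 13, A[2][2] + B[2][0] = 1 + -3 = -2) = -2 (attained at k = 2)
  C[2][1] = min over k of (A[2][0] + B[0][1] = -2 + 1 = -1, A[2][1] + B[1][1] = 4 + -3 = 1, A[2][2] + B[2][1] = 1 + 4 = 5) = -1 (attained at k = 0)
  C[2][2] = min over k of (A[2][0] + B[0][2] = -2 + 0 = -2, A[2][1] + B[1][2] = 4 + 7 = 11, A[2][2] + B[2][2] = 1 + 1 = 2) = -2 (attained at k = 0)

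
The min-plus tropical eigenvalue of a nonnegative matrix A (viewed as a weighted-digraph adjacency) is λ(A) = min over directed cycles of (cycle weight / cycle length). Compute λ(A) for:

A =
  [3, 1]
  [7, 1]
λ(A) = 1

Enumerate directed cycles and compute their means (weight / length). Sample:
  cycle 0 → 0: weight = 3, length = 1, mean = 3/1 ≈ 3.000
  cycle 1 → 1: weight = 1, length = 1, mean = 1/1 ≈ 1.000
  cycle 0 → 1 → 0: weight = 8, length = 2, mean = 8/2 ≈ 4.000
  cycle 1 → 0 → 1: weight = 8, length = 2, mean = 8/2 ≈ 4.000
Minimum mean = 1.000, attained e.g. along the cycle 1 → 1 with weight 1 and length 1. So λ(A) = 1/1 = 1.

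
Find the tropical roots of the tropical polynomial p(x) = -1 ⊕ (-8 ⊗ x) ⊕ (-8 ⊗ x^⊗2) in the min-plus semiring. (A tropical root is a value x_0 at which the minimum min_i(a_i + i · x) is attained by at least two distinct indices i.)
Roots: {0, 7}

Each tropical root is a break point of the lower envelope of the lines y = a_i + i · x (there are 3 lines, with slopes 0, 1, ..., 2). Only the lines that attain the minimum somewhere contribute to roots; other lines are dominated. Here the surviving (envelope) indices are i = 2, i = 1, i = 0.
Intersections between consecutive envelope lines give the roots: for adjacent envelope indices i < j the intersection is x = (a_i − a_j) / (j − i). Reading off the sorted break points: {0, 7}.
Verification: at each break x_0, at least two indices attain the minimum of min_i(a_i + i · x_0).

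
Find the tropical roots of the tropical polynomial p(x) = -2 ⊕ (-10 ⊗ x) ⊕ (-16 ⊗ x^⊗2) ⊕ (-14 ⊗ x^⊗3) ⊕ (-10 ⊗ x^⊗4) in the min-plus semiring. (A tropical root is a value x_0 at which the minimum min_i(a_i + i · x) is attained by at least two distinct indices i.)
Roots: {-4, -2, 6, 8}

Each tropical root is a break point of the lower envelope of the lines y = a_i + i · x (there are 5 lines, with slopes 0, 1, ..., 4). Only the lines that attain the minimum somewhere contribute to roots; other lines are dominated. Here the surviving (envelope) indices are i = 4, i = 3, i = 2, i = 1, i = 0.
Intersections between consecutive envelope lines give the roots: for adjacent envelope indices i < j the intersection is x = (a_i − a_j) / (j − i). Reading off the sorted break points: {-4, -2, 6, 8}.
Verification: at each break x_0, at least two indices attain the minimum of min_i(a_i + i · x_0).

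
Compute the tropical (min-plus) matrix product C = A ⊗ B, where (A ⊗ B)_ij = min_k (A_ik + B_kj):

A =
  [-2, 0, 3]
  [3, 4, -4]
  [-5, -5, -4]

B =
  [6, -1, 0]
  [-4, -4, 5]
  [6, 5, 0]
A ⊗ B =
  [-4, -4, -2]
  [0, 0, -4]
  [-9, -9, -5]

Apply the min-plus product entry-by-entry:
  C[0][0] = min over k of (A[0][0] + B[0][0] = -2 + 6 = 4, A[0][1] + B[1][0] = 0 + -4 = -4, A[0][2] + B[2][0] = 3 + 6 = 9) = -4 (attained at k = 1)
  C[0][1] = min over k of (A[0][0] + B[0][1] = -2 + -1 = -3, A[0][1] + B[1][1] = 0 + -4 = -4, A[0][2] + B[2][1] = 3 + 5 = 8) = -4 (attained at k = 1)
  C[0][2] = min over k of (A[0][0] + B[0][2] = -2 + 0 = -2, A[0][1] + B[1][2] = 0 + 5 = 5, A[0][2] + B[2][2] = 3 + 0 = 3) = -2 (attained at k = 0)
  C[1][0] = min over k of (A[1][0] + B[0][0] = 3 + 6 = 9, A[1][1] + B[1][0] = 4 + -4 = 0, A[1][2] + B[2][0] = -4 + 6 = 2) = 0 (attained at k = 1)
  C[1][1] = min over k of (A[1][0] + B[0][1] = 3 + -1 = 2, A[1][1] + B[1][1] = 4 + -4 = 0, A[1][2] + B[2][1] = -4 + 5 = 1) = 0 (attained at k = 1)
  C[1][2] = min over k of (A[1][0] + B[0][2] = 3 + 0 = 3, A[1][1] + B[1][2] = 4 + 5 = 9, A[1][2] + B[2][2] = -4 + 0 = -4) = -4 (attained at k = 2)
  C[2][0] = min over k of (A[2][0] + B[0][0] = -5 + 6 = 1, A[2][1] + B[1][0] = -5 + -4 = -9, A[2][2] + B[2][0] = -4 + 6 = 2) = -9 (attained at k = 1)
  C[2][1] = min over k of (A[2][0] + B[0][1] = -5 + -1 = -6, A[2][1] + B[1][1] = -5 + -4 = -9, A[2][2] + B[2][1] = -4 + 5 = 1) = -9 (attained at k = 1)
  C[2][2] = min over k of (A[2][0] + B[0][2] = -5 + 0 = -5, A[2][1] + B[1][2] = -5 + 5 = 0, A[2][2] + B[2][2] = -4 + 0 = -4) = -5 (attained at k = 0)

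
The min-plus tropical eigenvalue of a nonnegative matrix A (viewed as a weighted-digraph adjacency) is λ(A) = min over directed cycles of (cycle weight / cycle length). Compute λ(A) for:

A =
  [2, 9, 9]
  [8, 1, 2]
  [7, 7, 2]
λ(A) = 1

Enumerate directed cycles and compute their means (weight / length). Sample:
  cycle 0 → 0: weight = 2, length = 1, mean = 2/1 ≈ 2.000
  cycle 1 → 1: weight = 1, length = 1, mean = 1/1 ≈ 1.000
  cycle 2 → 2: weight = 2, length = 1, mean = 2/1 ≈ 2.000
  cycle 0 → 1 → 0: weight = 17, length = 2, mean = 17/2 ≈ 8.500
  cycle 0 → 2 → 0: weight = 16, length = 2, mean = 16/2 ≈ 8.000
  cycle 1 → 0 → 1: weight = 17, length = 2, mean = 17/2 ≈ 8.500
Minimum mean = 1.000, attained e.g. along the cycle 1 → 1 with weight 1 and length 1. So λ(A) = 1/1 = 1.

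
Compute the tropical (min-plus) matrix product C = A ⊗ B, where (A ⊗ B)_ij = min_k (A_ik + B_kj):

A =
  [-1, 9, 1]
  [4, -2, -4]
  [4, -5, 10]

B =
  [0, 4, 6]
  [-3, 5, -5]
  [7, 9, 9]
A ⊗ B =
  [-1, 3, 4]
  [-5, 3, -7]
  [-8, 0, -10]

Apply the min-plus product entry-by-entry:
  C[0][0] = min over k of (A[0][0] + B[0][0] = -1 + 0 = -1, A[0][1] + B[1][0] = 9 + -3 = 6, A[0][2] + B[2][0] = 1 + 7 = 8) = -1 (attained at k = 0)
  C[0][1] = min over k of (A[0][0] + B[0][1] = -1 + 4 = 3, A[0][1] + B[1][1] = 9 + 5 = 14, A[0][2] + B[2][1] = 1 + 9 = 10) = 3 (attained at k = 0)
  C[0][2] = min over k of (A[0][0] + B[0][2] = -1 + 6 = 5, A[0][1] + B[1][2] = 9 + -5 = 4, A[0][2] + B[2][2] = 1 + 9 = 10) = 4 (attained at k = 1)
  C[1][0] = min over k of (A[1][0] + B[0][0] = 4 + 0 = 4, A[1][1] + B[1][0] = -2 + -3 = -5, A[1][2] + B[2][0] = -4 + 7 = 3) = -5 (attained at k = 1)
  C[1][1] = min over k of (A[1][0] + B[0][1] = 4 + 4 = 8, A[1][1] + B[1][1] = -2 + 5 = 3, A[1][2] + B[2][1] = -4 + 9 = 5) = 3 (attained at k = 1)
  C[1][2] = min over k of (A[1][0] + B[0][2] = 4 + 6 = 10, A[1][1] + B[1][2] = -2 + -5 = -7, A[1][2] + B[2][2] = -4 + 9 = 5) = -7 (attained at k = 1)
  C[2][0] = min over k of (A[2][0] + B[0][0] = 4 + 0 = 4, A[2][1] + B[1][0] = -5 + -3 = -8, A[2][2] + B[2][0] = 10 + 7 = 17) = -8 (attained at k = 1)
  C[2][1] = min over k of (A[2][0] + B[0][1] = 4 + 4 = 8, A[2][1] + B[1][1] = -5 + 5 = 0, A[2][2] + B[2][1] = 10 + 9 = 19) = 0 (attained at k = 1)
  C[2][2] = min over k of (A[2][0] + B[0][2] = 4 + 6 = 10, A[2][1] + B[1][2] = -5 + -5 = -10, A[2][2] + B[2][2] = 10 + 9 = 19) = -10 (attained at k = 1)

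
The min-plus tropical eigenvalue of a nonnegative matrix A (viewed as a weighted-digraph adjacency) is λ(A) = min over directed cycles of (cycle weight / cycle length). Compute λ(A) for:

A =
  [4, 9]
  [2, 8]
λ(A) = 4

Enumerate directed cycles and compute their means (weight / length). Sample:
  cycle 0 → 0: weight = 4, length = 1, mean = 4/1 ≈ 4.000
  cycle 1 → 1: weight = 8, length = 1, mean = 8/1 ≈ 8.000
  cycle 0 → 1 → 0: weight = 11, length = 2, mean = 11/2 ≈ 5.500
  cycle 1 → 0 → 1: weight = 11, length = 2, mean = 11/2 ≈ 5.500
Minimum mean = 4.000, attained e.g. along the cycle 0 → 0 with weight 4 and length 1. So λ(A) = 4/1 = 4.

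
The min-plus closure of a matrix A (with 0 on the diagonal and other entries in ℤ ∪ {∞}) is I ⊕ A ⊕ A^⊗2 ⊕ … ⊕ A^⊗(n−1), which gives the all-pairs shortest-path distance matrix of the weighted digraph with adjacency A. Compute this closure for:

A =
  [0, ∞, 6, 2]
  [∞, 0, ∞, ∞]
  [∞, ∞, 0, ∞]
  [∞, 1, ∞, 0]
Closure =
  [0, 3, 6, 2]
  [∞, 0, ∞, ∞]
  [∞, ∞, 0, ∞]
  [∞, 1, ∞, 0]

This is the Floyd-Warshall all-pairs shortest-path computation. For each intermediate vertex k = 0, 1, …, 3, update dist[i][j] ← min(dist[i][j], dist[i][k] + dist[k][j]). The final matrix gives, for each (i, j), the minimum total weight of any directed path from i to j (possibly empty when i = j).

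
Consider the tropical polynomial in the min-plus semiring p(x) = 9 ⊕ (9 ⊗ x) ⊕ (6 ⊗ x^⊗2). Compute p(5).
p(5) = 9

A tropical monomial a ⊗ x^⊗i evaluates to a + i · x. Evaluating each term at x = 5:
  Term 0 contributes 9 + 0 · 5 = 9
  Term 1 contributes 9 + 1 · 5 = 14
  Term 2 contributes 6 + 2 · 5 = 16
p(5) = ⊕ of these = min[9, 14, 16] = 9.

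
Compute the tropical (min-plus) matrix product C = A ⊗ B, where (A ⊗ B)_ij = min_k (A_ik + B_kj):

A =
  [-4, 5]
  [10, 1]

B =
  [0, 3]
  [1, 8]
A ⊗ B =
  [-4, -1]
  [2, 9]

Apply the min-plus product entry-by-entry:
  C[0][0] = min over k of (A[0][0] + B[0][0] = -4 + 0 = -4, A[0][1] + B[1][0] = 5 + 1 = 6) = -4 (attained at k = 0)
  C[0][1] = min over k of (A[0][0] + B[0][1] = -4 + 3 = -1, A[0][1] + B[1][1] = 5 + 8 = 13) = -1 (attained at k = 0)
  C[1][0] = min over k of (A[1][0] + B[0][0] = 10 + 0 = 10, A[1][1] + B[1][0] = 1 + 1 = 2) = 2 (attained at k = 1)
  C[1][1] = min over k of (A[1][0] + B[0][1] = 10 + 3 = 13, A[1][1] + B[1][1] = 1 + 8 = 9) = 9 (attained at k = 1)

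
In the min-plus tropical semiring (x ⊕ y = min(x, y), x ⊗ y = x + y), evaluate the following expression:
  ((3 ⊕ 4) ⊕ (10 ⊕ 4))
((3 ⊕ 4) ⊕ (10 ⊕ 4)) = 3

Expand innermost to outermost. Recall ⊕ takes the minimum of its arguments and ⊗ takes their sum. Working out the expression ((3 ⊕ 4) ⊕ (10 ⊕ 4)) gives 3.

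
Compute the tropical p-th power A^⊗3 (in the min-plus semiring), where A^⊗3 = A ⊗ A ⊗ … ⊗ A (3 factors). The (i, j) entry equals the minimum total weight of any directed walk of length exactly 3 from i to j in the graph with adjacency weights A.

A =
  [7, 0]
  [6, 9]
A^⊗3 =
  [13, 6]
  [12, 13]

Each entry (A^⊗3)_ij equals the minimum over all length-3 walks i = v_0 → v_1 → … → v_3 = j of Σ_t A[v_t][v_{t+1}]. For example, for (i, j) = (0, 1) we minimise over 4 possible intermediate vertex sequences; the minimum is 6, attained along the walk 0 → 1 → 0 → 1.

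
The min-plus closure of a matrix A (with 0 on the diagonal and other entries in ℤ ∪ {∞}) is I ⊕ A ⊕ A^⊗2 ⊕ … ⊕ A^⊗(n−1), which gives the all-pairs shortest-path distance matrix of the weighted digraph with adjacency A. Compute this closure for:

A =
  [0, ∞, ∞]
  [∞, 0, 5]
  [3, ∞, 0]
Closure =
  [0, ∞, ∞]
  [8, 0, 5]
  [3, ∞, 0]

This is the Floyd-Warshall all-pairs shortest-path computation. For each intermediate vertex k = 0, 1, …, 2, update dist[i][j] ← min(dist[i][j], dist[i][k] + dist[k][j]). The final matrix gives, for each (i, j), the minimum total weight of any directed path from i to j (possibly empty when i = j).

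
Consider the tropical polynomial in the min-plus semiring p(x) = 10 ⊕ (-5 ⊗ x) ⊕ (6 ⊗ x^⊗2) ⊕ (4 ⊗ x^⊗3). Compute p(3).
p(3) = -2

A tropical monomial a ⊗ x^⊗i evaluates to a + i · x. Evaluating each term at x = 3:
  Term 0 contributes 10 + 0 · 3 = 10
  Term 1 contributes -5 + 1 · 3 = -2
  Term 2 contributes 6 + 2 · 3 = 12
  Term 3 contributes 4 + 3 · 3 = 13
p(3) = ⊕ of these = min[10, -2, 12, 13] = -2.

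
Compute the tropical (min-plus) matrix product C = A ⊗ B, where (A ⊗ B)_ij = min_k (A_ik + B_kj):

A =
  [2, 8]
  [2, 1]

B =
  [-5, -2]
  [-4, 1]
A ⊗ B =
  [-3, 0]
  [-3, 0]

Apply the min-plus product entry-by-entry:
  C[0][0] = min over k of (A[0][0] + B[0][0] = 2 + -5 = -3, A[0][1] + B[1][0] = 8 + -4 = 4) = -3 (attained at k = 0)
  C[0][1] = min over k of (A[0][0] + B[0][1] = 2 + -2 = 0, A[0][1] + B[1][1] = 8 + 1 = 9) = 0 (attained at k = 0)
  C[1][0] = min over k of (A[1][0] + B[0][0] = 2 + -5 = -3, A[1][1] + B[1][0] = 1 + -4 = -3) = -3 (attained at k = 0)
  C[1][1] = min over k of (A[1][0] + B[0][1] = 2 + -2 = 0, A[1][1] + B[1][1] = 1 + 1 = 2) = 0 (attained at k = 0)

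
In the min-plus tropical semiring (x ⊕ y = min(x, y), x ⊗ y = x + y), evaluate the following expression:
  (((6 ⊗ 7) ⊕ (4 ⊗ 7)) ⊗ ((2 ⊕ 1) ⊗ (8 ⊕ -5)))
(((6 ⊗ 7) ⊕ (4 ⊗ 7)) ⊗ ((2 ⊕ 1) ⊗ (8 ⊕ -5))) = 7

Expand innermost to outermost. Recall ⊕ takes the minimum of its arguments and ⊗ takes their sum. Working out the expression (((6 ⊗ 7) ⊕ (4 ⊗ 7)) ⊗ ((2 ⊕ 1) ⊗ (8 ⊕ -5))) gives 7.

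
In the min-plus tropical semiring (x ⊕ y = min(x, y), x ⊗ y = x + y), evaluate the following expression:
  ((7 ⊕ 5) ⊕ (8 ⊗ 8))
((7 ⊕ 5) ⊕ (8 ⊗ 8)) = 5

Expand innermost to outermost. Recall ⊕ takes the minimum of its arguments and ⊗ takes their sum. Working out the expression ((7 ⊕ 5) ⊕ (8 ⊗ 8)) gives 5.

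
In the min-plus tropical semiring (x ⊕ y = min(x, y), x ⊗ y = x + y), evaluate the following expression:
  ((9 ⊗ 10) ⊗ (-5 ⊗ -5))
((9 ⊗ 10) ⊗ (-5 ⊗ -5)) = 9

Expand innermost to outermost. Recall ⊕ takes the minimum of its arguments and ⊗ takes their sum. Working out the expression ((9 ⊗ 10) ⊗ (-5 ⊗ -5)) gives 9.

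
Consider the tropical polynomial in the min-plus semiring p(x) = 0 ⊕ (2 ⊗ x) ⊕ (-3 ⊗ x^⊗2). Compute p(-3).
p(-3) = -9

A tropical monomial a ⊗ x^⊗i evaluates to a + i · x. Evaluating each term at x = -3:
  Term 0 contributes 0 + 0 · -3 = 0
  Term 1 contributes 2 + 1 · -3 = -1
  Term 2 contributes -3 + 2 · -3 = -9
p(-3) = ⊕ of these = min[0, -1, -9] = -9.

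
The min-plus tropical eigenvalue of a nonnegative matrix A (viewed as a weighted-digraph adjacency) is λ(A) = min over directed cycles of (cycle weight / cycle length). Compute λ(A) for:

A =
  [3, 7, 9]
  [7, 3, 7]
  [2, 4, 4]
λ(A) = 3

Enumerate directed cycles and compute their means (weight / length). Sample:
  cycle 0 → 0: weight = 3, length = 1, mean = 3/1 ≈ 3.000
  cycle 1 → 1: weight = 3, length = 1, mean = 3/1 ≈ 3.000
  cycle 2 → 2: weight = 4, length = 1, mean = 4/1 ≈ 4.000
  cycle 0 → 1 → 0: weight = 14, length = 2, mean = 14/2 ≈ 7.000
  cycle 0 → 2 → 0: weight = 11, length = 2, mean = 11/2 ≈ 5.500
  cycle 1 → 0 → 1: weight = 14, length = 2, mean = 14/2 ≈ 7.000
Minimum mean = 3.000, attained e.g. along the cycle 0 → 0 with weight 3 and length 1. So λ(A) = 3/1 = 3.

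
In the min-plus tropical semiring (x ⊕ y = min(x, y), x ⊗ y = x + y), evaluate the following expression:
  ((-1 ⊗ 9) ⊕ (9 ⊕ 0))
((-1 ⊗ 9) ⊕ (9 ⊕ 0)) = 0

Expand innermost to outermost. Recall ⊕ takes the minimum of its arguments and ⊗ takes their sum. Working out the expression ((-1 ⊗ 9) ⊕ (9 ⊕ 0)) gives 0.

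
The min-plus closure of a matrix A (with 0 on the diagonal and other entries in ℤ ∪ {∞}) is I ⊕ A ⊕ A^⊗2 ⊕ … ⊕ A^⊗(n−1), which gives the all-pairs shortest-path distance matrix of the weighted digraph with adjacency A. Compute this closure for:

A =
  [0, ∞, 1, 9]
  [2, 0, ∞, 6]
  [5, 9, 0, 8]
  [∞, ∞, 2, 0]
Closure =
  [0, 10, 1, 9]
  [2, 0, 3, 6]
  [5, 9, 0, 8]
  [7, 11, 2, 0]

This is the Floyd-Warshall all-pairs shortest-path computation. For each intermediate vertex k = 0, 1, …, 3, update dist[i][j] ← min(dist[i][j], dist[i][k] + dist[k][j]). The final matrix gives, for each (i, j), the minimum total weight of any directed path from i to j (possibly empty when i = j).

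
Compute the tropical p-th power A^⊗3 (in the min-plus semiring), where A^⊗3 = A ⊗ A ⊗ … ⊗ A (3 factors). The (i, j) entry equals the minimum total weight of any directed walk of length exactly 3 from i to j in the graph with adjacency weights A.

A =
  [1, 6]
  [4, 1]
A^⊗3 =
  [3, 8]
  [6, 3]

Each entry (A^⊗3)_ij equals the minimum over all length-3 walks i = v_0 → v_1 → … → v_3 = j of Σ_t A[v_t][v_{t+1}]. For example, for (i, j) = (0, 1) we minimise over 4 possible intermediate vertex sequences; the minimum is 8, attained along the walk 0 → 0 → 0 → 1.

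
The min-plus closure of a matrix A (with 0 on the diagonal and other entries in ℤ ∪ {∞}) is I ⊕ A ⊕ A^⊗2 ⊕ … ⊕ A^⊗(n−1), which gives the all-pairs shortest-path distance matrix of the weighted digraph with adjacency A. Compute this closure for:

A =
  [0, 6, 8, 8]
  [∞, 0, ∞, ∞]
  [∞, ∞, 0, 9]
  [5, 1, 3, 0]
Closure =
  [0, 6, 8, 8]
  [∞, 0, ∞, ∞]
  [14, 10, 0, 9]
  [5, 1, 3, 0]

This is the Floyd-Warshall all-pairs shortest-path computation. For each intermediate vertex k = 0, 1, …, 3, update dist[i][j] ← min(dist[i][j], dist[i][k] + dist[k][j]). The final matrix gives, for each (i, j), the minimum total weight of any directed path from i to j (possibly empty when i = j).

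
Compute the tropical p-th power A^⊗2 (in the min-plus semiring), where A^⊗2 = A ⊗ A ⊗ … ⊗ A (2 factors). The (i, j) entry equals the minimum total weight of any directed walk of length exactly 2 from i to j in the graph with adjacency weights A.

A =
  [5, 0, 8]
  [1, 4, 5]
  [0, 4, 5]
A^⊗2 =
  [1, 4, 5]
  [5, 1, 9]
  [5, 0, 8]

Each entry (A^⊗2)_ij equals the minimum over all length-2 walks i = v_0 → v_1 → … → v_2 = j of Σ_t A[v_t][v_{t+1}]. For example, for (i, j) = (0, 2) we minimise over 3 possible intermediate vertex sequences; the minimum is 5, attained along the walk 0 → 1 → 2.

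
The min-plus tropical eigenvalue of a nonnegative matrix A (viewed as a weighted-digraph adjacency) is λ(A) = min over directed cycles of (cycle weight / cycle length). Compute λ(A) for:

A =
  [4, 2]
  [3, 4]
λ(A) = 5/2

Enumerate directed cycles and compute their means (weight / length). Sample:
  cycle 0 → 0: weight = 4, length = 1, mean = 4/1 ≈ 4.000
  cycle 1 → 1: weight = 4, length = 1, mean = 4/1 ≈ 4.000
  cycle 0 → 1 → 0: weight = 5, length = 2, mean = 5/2 ≈ 2.500
  cycle 1 → 0 → 1: weight = 5, length = 2, mean = 5/2 ≈ 2.500
Minimum mean = 2.500, attained e.g. along the cycle 0 → 1 → 0 with weight 5 and length 2. So λ(A) = 5/2 = 5/2.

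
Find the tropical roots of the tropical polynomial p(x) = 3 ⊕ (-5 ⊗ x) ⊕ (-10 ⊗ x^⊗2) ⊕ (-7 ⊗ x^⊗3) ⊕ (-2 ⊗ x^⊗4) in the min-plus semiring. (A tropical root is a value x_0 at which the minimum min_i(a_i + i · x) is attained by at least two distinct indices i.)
Roots: {-5, -3, 5, 8}

Each tropical root is a break point of the lower envelope of the lines y = a_i + i · x (there are 5 lines, with slopes 0, 1, ..., 4). Only the lines that attain the minimum somewhere contribute to roots; other lines are dominated. Here the surviving (envelope) indices are i = 4, i = 3, i = 2, i = 1, i = 0.
Intersections between consecutive envelope lines give the roots: for adjacent envelope indices i < j the intersection is x = (a_i − a_j) / (j − i). Reading off the sorted break points: {-5, -3, 5, 8}.
Verification: at each break x_0, at least two indices attain the minimum of min_i(a_i + i · x_0).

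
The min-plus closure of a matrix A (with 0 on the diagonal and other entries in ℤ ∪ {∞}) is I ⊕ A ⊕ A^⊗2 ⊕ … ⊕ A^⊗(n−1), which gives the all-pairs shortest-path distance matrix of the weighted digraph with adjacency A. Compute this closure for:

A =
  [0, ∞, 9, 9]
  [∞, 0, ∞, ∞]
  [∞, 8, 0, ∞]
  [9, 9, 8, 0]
Closure =
  [0, 17, 9, 9]
  [∞, 0, ∞, ∞]
  [∞, 8, 0, ∞]
  [9, 9, 8, 0]

This is the Floyd-Warshall all-pairs shortest-path computation. For each intermediate vertex k = 0, 1, …, 3, update dist[i][j] ← min(dist[i][j], dist[i][k] + dist[k][j]). The final matrix gives, for each (i, j), the minimum total weight of any directed path from i to j (possibly empty when i = j).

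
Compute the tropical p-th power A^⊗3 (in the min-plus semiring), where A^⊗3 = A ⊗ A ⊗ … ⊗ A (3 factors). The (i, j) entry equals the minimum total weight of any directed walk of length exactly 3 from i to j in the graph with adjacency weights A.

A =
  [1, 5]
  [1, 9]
A^⊗3 =
  [3, 7]
  [3, 7]

Each entry (A^⊗3)_ij equals the minimum over all length-3 walks i = v_0 → v_1 → … → v_3 = j of Σ_t A[v_t][v_{t+1}]. For example, for (i, j) = (0, 1) we minimise over 4 possible intermediate vertex sequences; the minimum is 7, attained along the walk 0 → 0 → 0 → 1.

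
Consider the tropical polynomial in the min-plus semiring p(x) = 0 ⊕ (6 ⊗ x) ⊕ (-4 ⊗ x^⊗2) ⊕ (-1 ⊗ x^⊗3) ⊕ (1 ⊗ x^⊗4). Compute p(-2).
p(-2) = -8

A tropical monomial a ⊗ x^⊗i evaluates to a + i · x. Evaluating each term at x = -2:
  Term 0 contributes 0 + 0 · -2 = 0
  Term 1 contributes 6 + 1 · -2 = 4
  Term 2 contributes -4 + 2 · -2 = -8
  Term 3 contributes -1 + 3 · -2 = -7
  Term 4 contributes 1 + 4 · -2 = -7
p(-2) = ⊕ of these = min[0, 4, -8, -7, -7] = -8.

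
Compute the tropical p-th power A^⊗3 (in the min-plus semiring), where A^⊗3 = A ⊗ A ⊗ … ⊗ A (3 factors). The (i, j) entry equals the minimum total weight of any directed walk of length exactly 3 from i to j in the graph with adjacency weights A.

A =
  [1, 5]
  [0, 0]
A^⊗3 =
  [3, 5]
  [0, 0]

Each entry (A^⊗3)_ij equals the minimum over all length-3 walks i = v_0 → v_1 → … → v_3 = j of Σ_t A[v_t][v_{t+1}]. For example, for (i, j) = (0, 1) we minimise over 4 possible intermediate vertex sequences; the minimum is 5, attained along the walk 0 → 1 → 1 → 1.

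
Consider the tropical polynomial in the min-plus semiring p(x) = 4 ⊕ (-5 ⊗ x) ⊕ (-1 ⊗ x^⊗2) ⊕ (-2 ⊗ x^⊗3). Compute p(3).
p(3) = -2

A tropical monomial a ⊗ x^⊗i evaluates to a + i · x. Evaluating each term at x = 3:
  Term 0 contributes 4 + 0 · 3 = 4
  Term 1 contributes -5 + 1 · 3 = -2
  Term 2 contributes -1 + 2 · 3 = 5
  Term 3 contributes -2 + 3 · 3 = 7
p(3) = ⊕ of these = min[4, -2, 5, 7] = -2.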